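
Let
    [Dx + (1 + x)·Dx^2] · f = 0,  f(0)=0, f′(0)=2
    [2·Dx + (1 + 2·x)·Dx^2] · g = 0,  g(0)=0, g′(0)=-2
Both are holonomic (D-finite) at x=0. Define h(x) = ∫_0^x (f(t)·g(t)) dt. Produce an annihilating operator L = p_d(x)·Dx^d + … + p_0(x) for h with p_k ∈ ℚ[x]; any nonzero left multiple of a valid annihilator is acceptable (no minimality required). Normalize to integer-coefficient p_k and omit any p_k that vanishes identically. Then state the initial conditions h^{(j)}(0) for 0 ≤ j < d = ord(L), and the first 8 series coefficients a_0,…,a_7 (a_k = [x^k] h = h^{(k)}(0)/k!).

L = (20 + 48·x + 32·x^2)·Dx^2 + (66 + 268·x + 360·x^2 + 160·x^3)·Dx^3 + (32 + 180·x + 372·x^2 + 336·x^3 + 112·x^4)·Dx^4 + (3 + 22·x + 63·x^2 + 88·x^3 + 60·x^4 + 16·x^5)·Dx^5  (order 5).
h: a_k = 0, 0, 0, -4/3, 3/2, -26/15, 13/6, -131/45, …
ICs: h(0) = 0, h′(0) = 0, h′′(0) = 0, h′′′(0) = -8, h′′′′(0) = 36.

f: a_k = 0, 2, -1, 2/3, -1/2, 2/5, -1/3, 2/7, …
g: a_k = 0, -2, 2, -8/3, 4, -32/5, 32/3, -128/7, …
Product ⇒ symmetric product L₀, ord ≤ 4.
h=∫h₀ ⇒ L = L₀·Dx.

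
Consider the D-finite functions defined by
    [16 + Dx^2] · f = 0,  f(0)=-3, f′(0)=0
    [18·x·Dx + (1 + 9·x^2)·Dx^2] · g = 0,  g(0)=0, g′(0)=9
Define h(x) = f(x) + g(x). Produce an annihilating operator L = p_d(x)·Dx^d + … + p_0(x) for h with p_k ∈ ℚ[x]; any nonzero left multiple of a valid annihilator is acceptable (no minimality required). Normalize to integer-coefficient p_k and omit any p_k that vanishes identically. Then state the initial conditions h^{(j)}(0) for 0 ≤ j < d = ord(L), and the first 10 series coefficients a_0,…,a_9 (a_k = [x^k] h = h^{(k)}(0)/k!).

f: a_k = -3, 0, 24, 0, -32, 0, 256/15, 0, -512/105, 0, …
g: a_k = 0, 9, 0, -27, 0, 729/5, 0, -6561/7, 0, 6561, …
L₀ := lclm(L_f,L_g); ord L₀ ≤ 2+2.
L = (-13248·x + 181440·x^3 + 186624·x^5)·Dx + (-16 + 6048·x^2 + 66096·x^4 + 93312·x^6)·Dx^2 + (-828·x + 11340·x^3 + 11664·x^5)·Dx^3 + (-1 + 378·x^2 + 4131·x^4 + 5832·x^6)·Dx^4  (order 4).
h: a_k = -3, 9, 24, -27, -32, 729/5, 256/15, -6561/7, -512/105, 6561, …
ICs: h(0) = -3, h′(0) = 9, h′′(0) = 48, h′′′(0) = -162.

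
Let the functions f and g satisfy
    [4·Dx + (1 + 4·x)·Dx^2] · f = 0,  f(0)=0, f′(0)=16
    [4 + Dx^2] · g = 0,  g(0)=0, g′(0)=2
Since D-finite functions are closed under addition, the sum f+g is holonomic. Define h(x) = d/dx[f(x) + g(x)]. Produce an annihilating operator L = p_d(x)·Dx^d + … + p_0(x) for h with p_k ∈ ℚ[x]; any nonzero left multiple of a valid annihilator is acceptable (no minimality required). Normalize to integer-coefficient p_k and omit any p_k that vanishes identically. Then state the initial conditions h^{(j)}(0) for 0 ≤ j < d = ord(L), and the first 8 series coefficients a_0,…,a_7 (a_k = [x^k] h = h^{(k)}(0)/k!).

f: a_k = 0, 16, -32, 256/3, -256, 4096/5, -8192/3, 65536/7, …
g: a_k = 0, 2, 0, -4/3, 0, 4/15, 0, -8/315, …
Weyl lclm of L_f,L_g ⇒ L₀ (ord ≤ 4).
h=h₀': d/dx-closure on L₀ ⇒ L.
L = (400 + 128·x + 256·x^2) + (36 + 176·x + 192·x^2 + 256·x^3)·Dx + (100 + 32·x + 64·x^2)·Dx^2 + (9 + 44·x + 48·x^2 + 64·x^3)·Dx^3  (order 3).
h: a_k = 18, -64, 252, -1024, 12292/3, -16384, 2949112/45, -262144, …
ICs: h(0) = 18, h′(0) = -64, h′′(0) = 504.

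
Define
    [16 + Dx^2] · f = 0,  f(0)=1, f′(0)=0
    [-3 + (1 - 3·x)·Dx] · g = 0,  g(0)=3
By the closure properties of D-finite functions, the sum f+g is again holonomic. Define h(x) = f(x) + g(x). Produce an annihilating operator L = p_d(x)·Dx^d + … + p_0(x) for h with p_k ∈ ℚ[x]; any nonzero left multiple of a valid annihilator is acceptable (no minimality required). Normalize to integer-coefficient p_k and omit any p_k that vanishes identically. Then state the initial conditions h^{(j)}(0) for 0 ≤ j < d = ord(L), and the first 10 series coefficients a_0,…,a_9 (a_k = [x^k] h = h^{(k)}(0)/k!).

L = (-1680 + 2304·x - 3456·x^2) + (272 - 1584·x + 3456·x^2 - 3456·x^3)·Dx + (-105 + 144·x - 216·x^2)·Dx^2 + (17 - 99·x + 216·x^2 - 216·x^3)·Dx^3  (order 3).
h: a_k = 4, 9, 19, 81, 761/3, 729, 98159/45, 6561, 6200657/315, 59049, …
ICs: h(0) = 4, h′(0) = 9, h′′(0) = 38.

f: a_k = 1, 0, -8, 0, 32/3, 0, -256/45, 0, 512/315, 0, …
g: a_k = 3, 9, 27, 81, 243, 729, 2187, 6561, 19683, 59049, …
h₀=f+g: left-lcm gives L₀, ord ≤ 3.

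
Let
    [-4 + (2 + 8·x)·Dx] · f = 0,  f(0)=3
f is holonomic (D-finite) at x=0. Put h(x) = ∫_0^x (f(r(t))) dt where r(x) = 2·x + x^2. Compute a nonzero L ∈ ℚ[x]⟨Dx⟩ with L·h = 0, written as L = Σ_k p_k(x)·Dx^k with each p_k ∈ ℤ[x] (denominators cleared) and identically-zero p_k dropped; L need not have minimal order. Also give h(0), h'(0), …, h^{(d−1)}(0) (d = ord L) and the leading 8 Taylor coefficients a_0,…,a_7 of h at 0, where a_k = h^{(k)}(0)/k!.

f: a_k = 3, 6, -6, 12, -30, 84, -252, 792, …
f∘r: x↦r, Dx↦Dx/r' in L_f ⇒ L₀.
∫: right-multiply L₀ by Dx.
L = (-4 - 4·x)·Dx + (1 + 8·x + 4·x^2)·Dx^2  (order 2).
h: a_k = 0, 3, 6, -6, 18, -342/5, 300, -10116/7, …
ICs: h(0) = 0, h′(0) = 3.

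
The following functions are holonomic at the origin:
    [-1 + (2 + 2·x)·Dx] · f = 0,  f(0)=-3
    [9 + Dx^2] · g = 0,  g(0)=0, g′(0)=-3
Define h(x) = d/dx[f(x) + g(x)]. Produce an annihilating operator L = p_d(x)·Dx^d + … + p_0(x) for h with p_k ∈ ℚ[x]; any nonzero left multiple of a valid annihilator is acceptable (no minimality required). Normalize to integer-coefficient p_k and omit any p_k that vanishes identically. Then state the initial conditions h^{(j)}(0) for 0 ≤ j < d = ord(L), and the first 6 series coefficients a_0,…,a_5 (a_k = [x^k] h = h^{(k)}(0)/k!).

L = (-153 - 216·x - 108·x^2) + (-234 - 666·x - 648·x^2 - 216·x^3)·Dx + (-17 - 24·x - 12·x^2)·Dx^2 + (-26 - 74·x - 72·x^2 - 24·x^3)·Dx^3  (order 3).
h: a_k = -9/2, 3/4, 207/16, 15/32, -2697/256, 189/512, …
ICs: h(0) = -9/2, h′(0) = 3/4, h′′(0) = 207/8.

f: a_k = -3, -3/2, 3/8, -3/16, 15/128, -21/256, …
g: a_k = 0, -3, 0, 9/2, 0, -81/40, …
Weyl lclm of L_f,L_g ⇒ L₀ (ord ≤ 3).
Differentiate: ansatz ord ≤ ord L₀ ⇒ L.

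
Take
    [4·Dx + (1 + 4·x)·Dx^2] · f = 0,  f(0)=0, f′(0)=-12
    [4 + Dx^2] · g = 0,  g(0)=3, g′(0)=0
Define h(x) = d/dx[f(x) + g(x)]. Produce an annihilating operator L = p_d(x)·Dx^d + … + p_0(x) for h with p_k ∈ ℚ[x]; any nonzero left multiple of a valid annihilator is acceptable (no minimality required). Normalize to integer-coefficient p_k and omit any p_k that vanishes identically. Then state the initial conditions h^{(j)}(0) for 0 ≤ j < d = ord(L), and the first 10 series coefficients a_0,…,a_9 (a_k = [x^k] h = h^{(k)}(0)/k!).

f: a_k = 0, -12, 24, -64, 192, -3072/5, 2048, -49152/7, 24576, -262144/3, …
g: a_k = 3, 0, -6, 0, 2, 0, -4/15, 0, 2/105, 0, …
Weyl lclm of L_f,L_g ⇒ L₀ (ord ≤ 4).
h=h₀': d/dx-closure on L₀ ⇒ L.
L = (400 + 128·x + 256·x^2) + (36 + 176·x + 192·x^2 + 256·x^3)·Dx + (100 + 32·x + 64·x^2)·Dx^2 + (9 + 44·x + 48·x^2 + 64·x^3)·Dx^3  (order 3).
h: a_k = -12, 36, -192, 776, -3072, 61432/5, -49152, 20643856/105, -786432, 2972712952/945, …
ICs: h(0) = -12, h′(0) = 36, h′′(0) = -384.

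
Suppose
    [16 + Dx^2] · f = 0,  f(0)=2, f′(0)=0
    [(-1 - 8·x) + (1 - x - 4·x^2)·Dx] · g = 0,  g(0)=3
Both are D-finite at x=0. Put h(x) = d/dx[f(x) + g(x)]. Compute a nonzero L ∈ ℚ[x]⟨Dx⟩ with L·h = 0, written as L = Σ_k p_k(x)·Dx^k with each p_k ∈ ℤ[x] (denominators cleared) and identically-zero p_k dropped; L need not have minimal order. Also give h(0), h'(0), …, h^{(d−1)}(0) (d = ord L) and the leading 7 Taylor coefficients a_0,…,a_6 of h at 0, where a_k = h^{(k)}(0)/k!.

L = (6848 + 35072·x + 150784·x^2 + 87040·x^3 + 204800·x^4 + 147456·x^5 + 196608·x^6) + (-560 - 4048·x + 5184·x^2 + 13952·x^3 + 2560·x^4 + 18432·x^5 + 57344·x^6 + 65536·x^7)·Dx + (428 + 2192·x + 9424·x^2 + 5440·x^3 + 12800·x^4 + 9216·x^5 + 12288·x^6)·Dx^2 + (-35 - 253·x + 324·x^2 + 872·x^3 + 160·x^4 + 1152·x^5 + 3584·x^6 + 4096·x^7)·Dx^3  (order 3).
h: a_k = 3, -2, 81, 1300/3, 975, 47846/15, 9261, …
ICs: h(0) = 3, h′(0) = -2, h′′(0) = 162.

f: a_k = 2, 0, -16, 0, 64/3, 0, -512/45, …
g: a_k = 3, 3, 15, 27, 87, 195, 543, …
Weyl lclm of L_f,L_g ⇒ L₀ (ord ≤ 3).
h=h₀': d/dx-closure on L₀ ⇒ L.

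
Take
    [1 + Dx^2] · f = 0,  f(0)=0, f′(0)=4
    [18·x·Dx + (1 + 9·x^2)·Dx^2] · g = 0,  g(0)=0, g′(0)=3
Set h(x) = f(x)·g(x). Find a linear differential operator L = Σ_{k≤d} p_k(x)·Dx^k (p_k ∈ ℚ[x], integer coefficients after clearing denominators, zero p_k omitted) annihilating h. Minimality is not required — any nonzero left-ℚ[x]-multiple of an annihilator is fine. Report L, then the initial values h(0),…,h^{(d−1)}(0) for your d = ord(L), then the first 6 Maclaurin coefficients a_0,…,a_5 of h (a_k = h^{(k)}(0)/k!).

L = (370 + 9594·x^2 + 4131·x^4 + 2916·x^6 + 6561·x^8) + (684·x + 6804·x^3 + 8748·x^5 + 26244·x^7)·Dx + (380 + 9792·x^2 + 5346·x^4 + 5832·x^6 + 13122·x^8)·Dx^2 + (684·x + 6804·x^3 + 8748·x^5 + 26244·x^7)·Dx^3 + (10 + 198·x^2 + 1215·x^4 + 2916·x^6 + 6561·x^8)·Dx^4  (order 4).
h: a_k = 0, 0, 12, 0, -38, 0, …
ICs: h(0) = 0, h′(0) = 0, h′′(0) = 24, h′′′(0) = 0.

f: a_k = 0, 4, 0, -2/3, 0, 1/30, …
g: a_k = 0, 3, 0, -9, 0, 243/5, …
f·g: L₀ = L_f ⊗_s L_g, ord ≤ 2·2.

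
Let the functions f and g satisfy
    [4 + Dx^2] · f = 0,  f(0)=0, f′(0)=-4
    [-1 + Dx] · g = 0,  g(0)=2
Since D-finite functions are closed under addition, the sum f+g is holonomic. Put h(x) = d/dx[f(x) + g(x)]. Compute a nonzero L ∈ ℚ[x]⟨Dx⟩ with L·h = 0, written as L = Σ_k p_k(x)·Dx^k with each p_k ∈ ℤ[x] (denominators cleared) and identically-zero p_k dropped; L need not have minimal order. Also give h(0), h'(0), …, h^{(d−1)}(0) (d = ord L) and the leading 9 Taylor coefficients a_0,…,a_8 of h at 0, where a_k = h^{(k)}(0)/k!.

f: a_k = 0, -4, 0, 8/3, 0, -8/15, 0, 16/315, 0, …
g: a_k = 2, 2, 1, 1/3, 1/12, 1/60, 1/360, 1/2520, 1/20160, …
Weyl lclm of L_f,L_g ⇒ L₀ (ord ≤ 3).
h=h₀': d/dx-closure on L₀ ⇒ L.
L = 4 - 4·Dx + Dx^2 - Dx^3  (order 3).
h: a_k = -2, 2, 9, 1/3, -31/12, 1/60, 43/120, 1/2520, -73/2880, …
ICs: h(0) = -2, h′(0) = 2, h′′(0) = 18.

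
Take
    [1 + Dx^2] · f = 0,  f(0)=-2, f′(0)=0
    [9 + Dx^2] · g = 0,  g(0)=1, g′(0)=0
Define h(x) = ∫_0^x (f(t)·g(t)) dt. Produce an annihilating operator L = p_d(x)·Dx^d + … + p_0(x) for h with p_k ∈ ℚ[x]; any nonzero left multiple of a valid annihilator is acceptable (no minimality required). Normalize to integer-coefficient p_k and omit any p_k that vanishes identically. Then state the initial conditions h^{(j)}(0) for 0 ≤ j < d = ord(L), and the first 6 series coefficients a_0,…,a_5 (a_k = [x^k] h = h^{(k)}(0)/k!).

f: a_k = -2, 0, 1, 0, -1/12, 0, …
g: a_k = 1, 0, -9/2, 0, 27/8, 0, …
f·g: L₀ = L_f ⊗_s L_g, ord ≤ 2·2.
h=∫₀ˣh₀: take L = L₀·Dx.
L = 64·Dx + 20·Dx^3 + Dx^5  (order 5).
h: a_k = 0, -2, 0, 10/3, 0, -34/15, …
ICs: h(0) = 0, h′(0) = -2, h′′(0) = 0, h′′′(0) = 20, h′′′′(0) = 0.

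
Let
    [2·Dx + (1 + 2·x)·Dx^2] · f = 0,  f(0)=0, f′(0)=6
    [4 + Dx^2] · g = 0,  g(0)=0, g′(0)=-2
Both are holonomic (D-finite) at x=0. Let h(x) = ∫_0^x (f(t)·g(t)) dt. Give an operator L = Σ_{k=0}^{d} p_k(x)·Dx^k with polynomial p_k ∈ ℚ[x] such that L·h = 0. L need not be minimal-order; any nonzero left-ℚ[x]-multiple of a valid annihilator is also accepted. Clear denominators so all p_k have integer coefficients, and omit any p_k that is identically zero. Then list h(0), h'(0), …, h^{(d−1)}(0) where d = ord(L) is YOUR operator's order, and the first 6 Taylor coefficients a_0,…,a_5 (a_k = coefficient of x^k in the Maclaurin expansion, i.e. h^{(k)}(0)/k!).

f: a_k = 0, 6, -6, 8, -12, 96/5, …
g: a_k = 0, -2, 0, 4/3, 0, -4/15, …
Product ⇒ symmetric product L₀, ord ≤ 4.
h=∫₀ˣh₀: take L = L₀·Dx.
L = (-48 + 192·x + 1216·x^2 + 2048·x^3 + 1024·x^4)·Dx + (32 + 320·x + 768·x^2 + 512·x^3)·Dx^2 + (160·x + 672·x^2 + 1024·x^3 + 512·x^4)·Dx^3 + (8 + 80·x + 192·x^2 + 128·x^3)·Dx^4 + (3 + 28·x + 92·x^2 + 128·x^3 + 64·x^4)·Dx^5  (order 5).
h: a_k = 0, 0, 0, -4, 3, -8/5, …
ICs: h(0) = 0, h′(0) = 0, h′′(0) = 0, h′′′(0) = -24, h′′′′(0) = 72.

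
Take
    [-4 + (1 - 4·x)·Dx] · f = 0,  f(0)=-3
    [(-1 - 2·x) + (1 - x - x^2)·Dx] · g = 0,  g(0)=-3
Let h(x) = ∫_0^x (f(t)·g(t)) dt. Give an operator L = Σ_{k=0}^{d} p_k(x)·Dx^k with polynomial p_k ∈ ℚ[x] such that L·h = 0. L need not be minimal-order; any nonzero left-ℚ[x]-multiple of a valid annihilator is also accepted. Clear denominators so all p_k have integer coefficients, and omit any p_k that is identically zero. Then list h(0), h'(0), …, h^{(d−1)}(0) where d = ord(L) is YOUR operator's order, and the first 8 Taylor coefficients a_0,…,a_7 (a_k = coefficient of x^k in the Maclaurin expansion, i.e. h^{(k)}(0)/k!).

L = (-5 + 6·x + 12·x^2)·Dx + (1 - 5·x + 3·x^2 + 4·x^3)·Dx^2  (order 2).
h: a_k = 0, 9, 45/2, 66, 819/4, 3321/5, 2226, 53541/7, …
ICs: h(0) = 0, h′(0) = 9.

f: a_k = -3, -12, -48, -192, -768, -3072, -12288, -49152, …
g: a_k = -3, -3, -6, -9, -15, -24, -39, -63, …
f·g: L₀ = L_f ⊗_s L_g, ord ≤ 1·1.
h=∫h₀ ⇒ L = L₀·Dx.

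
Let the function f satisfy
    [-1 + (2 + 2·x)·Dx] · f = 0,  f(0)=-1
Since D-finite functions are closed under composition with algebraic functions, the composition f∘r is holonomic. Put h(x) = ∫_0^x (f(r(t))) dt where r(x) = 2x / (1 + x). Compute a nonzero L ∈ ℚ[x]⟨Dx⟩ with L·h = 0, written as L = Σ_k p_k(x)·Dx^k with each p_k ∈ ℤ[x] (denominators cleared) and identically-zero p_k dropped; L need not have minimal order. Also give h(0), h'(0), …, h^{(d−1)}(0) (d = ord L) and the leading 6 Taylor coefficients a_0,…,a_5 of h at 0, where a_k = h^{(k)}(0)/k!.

f: a_k = -1, -1/2, 1/8, -1/16, 5/128, -7/256, …
Substitute x→r, Dx→(1/r')Dx; clear ⇒ L₀.
∫: right-multiply L₀ by Dx.
L = -Dx + (1 + 4·x + 3·x^2)·Dx^2  (order 2).
h: a_k = 0, -1, -1/2, 1/2, -5/8, 37/40, …
ICs: h(0) = 0, h′(0) = -1.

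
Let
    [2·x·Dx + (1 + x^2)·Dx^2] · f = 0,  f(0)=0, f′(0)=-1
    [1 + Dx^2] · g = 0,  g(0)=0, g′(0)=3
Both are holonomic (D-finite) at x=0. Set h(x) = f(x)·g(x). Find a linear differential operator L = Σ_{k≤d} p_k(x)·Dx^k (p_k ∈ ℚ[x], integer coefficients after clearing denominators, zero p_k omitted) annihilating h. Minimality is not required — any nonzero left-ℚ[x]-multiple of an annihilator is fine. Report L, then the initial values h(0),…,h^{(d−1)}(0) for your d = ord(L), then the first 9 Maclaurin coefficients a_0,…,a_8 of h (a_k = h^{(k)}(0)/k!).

L = (10 + 26·x^2 + 11·x^4 + 4·x^6 + x^8) + (12·x + 20·x^3 + 12·x^5 + 4·x^7)·Dx + (12 + 32·x^2 + 18·x^4 + 8·x^6 + 2·x^8)·Dx^2 + (12·x + 20·x^3 + 12·x^5 + 4·x^7)·Dx^3 + (2 + 6·x^2 + 7·x^4 + 4·x^6 + x^8)·Dx^4  (order 4).
h: a_k = 0, 0, -3, 0, 3/2, 0, -19/24, 0, 43/80, …
ICs: h(0) = 0, h′(0) = 0, h′′(0) = -6, h′′′(0) = 0.

f: a_k = 0, -1, 0, 1/3, 0, -1/5, 0, 1/7, 0, …
g: a_k = 0, 3, 0, -1/2, 0, 1/40, 0, -1/1680, 0, …
L₀ := L_f ⊗_s L_g (sym. prod.), ord ≤ 4.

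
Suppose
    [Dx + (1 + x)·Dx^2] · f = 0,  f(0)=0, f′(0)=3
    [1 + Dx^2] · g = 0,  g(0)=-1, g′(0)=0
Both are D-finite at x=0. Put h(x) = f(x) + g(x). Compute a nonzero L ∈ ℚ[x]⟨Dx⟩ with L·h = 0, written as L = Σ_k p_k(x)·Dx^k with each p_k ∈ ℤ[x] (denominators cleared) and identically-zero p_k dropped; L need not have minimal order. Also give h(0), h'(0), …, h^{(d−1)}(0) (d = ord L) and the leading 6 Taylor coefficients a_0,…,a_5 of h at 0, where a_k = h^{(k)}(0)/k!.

L = (7 + 2·x + x^2)·Dx + (3 + 5·x + 3·x^2 + x^3)·Dx^2 + (7 + 2·x + x^2)·Dx^3 + (3 + 5·x + 3·x^2 + x^3)·Dx^4  (order 4).
h: a_k = -1, 3, -1, 1, -19/24, 3/5, …
ICs: h(0) = -1, h′(0) = 3, h′′(0) = -2, h′′′(0) = 6.

f: a_k = 0, 3, -3/2, 1, -3/4, 3/5, …
g: a_k = -1, 0, 1/2, 0, -1/24, 0, …
Weyl lclm of L_f,L_g ⇒ L₀ (ord ≤ 4).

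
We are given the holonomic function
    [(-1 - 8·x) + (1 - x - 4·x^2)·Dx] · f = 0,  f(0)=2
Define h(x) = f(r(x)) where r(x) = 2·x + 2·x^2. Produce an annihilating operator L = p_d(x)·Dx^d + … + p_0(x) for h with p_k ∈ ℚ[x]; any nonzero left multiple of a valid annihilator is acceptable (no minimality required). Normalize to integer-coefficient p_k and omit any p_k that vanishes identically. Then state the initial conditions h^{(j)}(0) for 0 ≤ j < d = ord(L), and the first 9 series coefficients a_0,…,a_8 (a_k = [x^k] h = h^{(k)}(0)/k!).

f: a_k = 2, 2, 10, 18, 58, 130, 362, 882, 2330, …
f∘r: x↦r, Dx↦Dx/r' in L_f ⇒ L₀.
L = (2 + 36·x + 96·x^2 + 64·x^3) + (-1 + 2·x + 18·x^2 + 32·x^3 + 16·x^4)·Dx  (order 1).
h: a_k = 2, 4, 44, 224, 1400, 8304, 49680, 297216, 1776800, …
ICs: h(0) = 2.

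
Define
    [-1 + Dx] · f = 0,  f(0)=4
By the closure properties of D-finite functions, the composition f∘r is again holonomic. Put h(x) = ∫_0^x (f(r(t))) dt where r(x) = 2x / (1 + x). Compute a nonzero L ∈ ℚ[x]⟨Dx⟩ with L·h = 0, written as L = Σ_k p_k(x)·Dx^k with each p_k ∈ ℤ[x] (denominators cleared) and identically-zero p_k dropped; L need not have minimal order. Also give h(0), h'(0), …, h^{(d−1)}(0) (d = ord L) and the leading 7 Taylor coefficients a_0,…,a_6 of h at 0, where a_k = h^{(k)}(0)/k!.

L = -2·Dx + (1 + 2·x + x^2)·Dx^2  (order 2).
h: a_k = 0, 4, 4, 0, -2/3, 8/15, -4/15, …
ICs: h(0) = 0, h′(0) = 4.

f: a_k = 4, 4, 2, 2/3, 1/6, 1/30, 1/180, …
f∘r: x↦r, Dx↦Dx/r' in L_f ⇒ L₀.
∫: right-multiply L₀ by Dx.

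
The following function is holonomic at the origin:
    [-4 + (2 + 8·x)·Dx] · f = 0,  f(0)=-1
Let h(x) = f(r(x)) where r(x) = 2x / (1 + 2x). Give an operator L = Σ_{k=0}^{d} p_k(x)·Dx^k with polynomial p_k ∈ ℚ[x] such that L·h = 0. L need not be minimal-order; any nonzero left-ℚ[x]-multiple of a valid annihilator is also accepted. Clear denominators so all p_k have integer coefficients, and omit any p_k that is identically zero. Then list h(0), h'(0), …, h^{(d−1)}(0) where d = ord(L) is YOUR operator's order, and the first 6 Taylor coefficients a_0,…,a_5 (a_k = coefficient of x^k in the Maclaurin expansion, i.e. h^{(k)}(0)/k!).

f: a_k = -1, -2, 2, -4, 10, -28, …
f∘r: x↦r, Dx↦Dx/r' in L_f ⇒ L₀.
L = -4 + (1 + 12·x + 20·x^2)·Dx  (order 1).
h: a_k = -1, -4, 16, -80, 480, -3264, …
ICs: h(0) = -1.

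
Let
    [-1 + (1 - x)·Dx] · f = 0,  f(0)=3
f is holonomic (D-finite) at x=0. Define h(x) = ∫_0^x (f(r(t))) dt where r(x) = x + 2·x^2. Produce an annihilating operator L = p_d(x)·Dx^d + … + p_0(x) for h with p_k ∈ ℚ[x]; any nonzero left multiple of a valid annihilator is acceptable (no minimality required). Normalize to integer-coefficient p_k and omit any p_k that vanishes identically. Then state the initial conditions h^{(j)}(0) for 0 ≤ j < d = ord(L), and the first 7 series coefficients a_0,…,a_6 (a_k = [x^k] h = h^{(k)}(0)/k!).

L = (1 + 4·x)·Dx + (-1 + x + 2·x^2)·Dx^2  (order 2).
h: a_k = 0, 3, 3/2, 3, 15/4, 33/5, 21/2, …
ICs: h(0) = 0, h′(0) = 3.

f: a_k = 3, 3, 3, 3, 3, 3, 3, …
Change of var in L_f (x↦r) gives L₀.
∫: right-multiply L₀ by Dx.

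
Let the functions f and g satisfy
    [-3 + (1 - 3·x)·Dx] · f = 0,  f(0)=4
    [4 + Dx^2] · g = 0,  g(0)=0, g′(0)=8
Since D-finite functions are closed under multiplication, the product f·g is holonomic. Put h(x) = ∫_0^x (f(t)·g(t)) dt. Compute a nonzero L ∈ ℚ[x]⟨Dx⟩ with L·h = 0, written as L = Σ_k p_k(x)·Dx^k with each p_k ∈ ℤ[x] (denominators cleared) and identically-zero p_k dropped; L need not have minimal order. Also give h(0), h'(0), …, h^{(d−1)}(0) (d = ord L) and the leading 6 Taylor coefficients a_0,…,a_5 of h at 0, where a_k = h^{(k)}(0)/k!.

f: a_k = 4, 12, 36, 108, 324, 972, …
g: a_k = 0, 8, 0, -16/3, 0, 16/15, …
L₀ := L_f ⊗_s L_g (sym. prod.), ord ≤ 2.
h=∫h₀ ⇒ L = L₀·Dx.
L = (-4 + 12·x)·Dx + 6·Dx^2 + (-1 + 3·x)·Dx^3  (order 3).
h: a_k = 0, 0, 16, 32, 200/3, 160, …
ICs: h(0) = 0, h′(0) = 0, h′′(0) = 32.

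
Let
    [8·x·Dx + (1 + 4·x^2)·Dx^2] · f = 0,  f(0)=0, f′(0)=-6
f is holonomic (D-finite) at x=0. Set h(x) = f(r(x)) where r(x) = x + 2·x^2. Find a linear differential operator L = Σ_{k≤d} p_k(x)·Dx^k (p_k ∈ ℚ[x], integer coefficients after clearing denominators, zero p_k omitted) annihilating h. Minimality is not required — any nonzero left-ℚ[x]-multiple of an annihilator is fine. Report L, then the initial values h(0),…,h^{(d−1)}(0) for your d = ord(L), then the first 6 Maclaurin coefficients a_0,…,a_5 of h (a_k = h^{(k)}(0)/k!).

f: a_k = 0, -6, 0, 8, 0, -96/5, …
Substitute x→r, Dx→(1/r')Dx; clear ⇒ L₀.
L = (-4 + 8·x + 64·x^2 + 192·x^3 + 192·x^4)·Dx + (1 + 4·x + 4·x^2 + 32·x^3 + 80·x^4 + 64·x^5)·Dx^2  (order 2).
h: a_k = 0, -6, -12, 8, 48, 384/5, …
ICs: h(0) = 0, h′(0) = -6.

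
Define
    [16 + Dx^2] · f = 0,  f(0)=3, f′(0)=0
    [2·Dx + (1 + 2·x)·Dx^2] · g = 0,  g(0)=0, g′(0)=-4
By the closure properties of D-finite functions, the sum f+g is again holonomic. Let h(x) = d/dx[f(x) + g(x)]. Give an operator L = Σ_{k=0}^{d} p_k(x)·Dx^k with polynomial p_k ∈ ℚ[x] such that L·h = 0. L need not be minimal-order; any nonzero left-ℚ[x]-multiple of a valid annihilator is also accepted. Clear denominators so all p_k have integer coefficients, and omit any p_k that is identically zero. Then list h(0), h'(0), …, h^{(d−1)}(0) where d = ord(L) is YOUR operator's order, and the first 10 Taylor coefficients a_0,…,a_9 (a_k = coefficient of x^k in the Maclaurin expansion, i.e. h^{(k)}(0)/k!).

f: a_k = 3, 0, -24, 0, 32, 0, -256/15, 0, 512/105, 0, …
g: a_k = 0, -4, 4, -16/3, 8, -64/5, 64/3, -256/7, 64, -1024/9, …
Weyl lclm of L_f,L_g ⇒ L₀ (ord ≤ 4).
Differentiate: ansatz ord ≤ ord L₀ ⇒ L.
L = (160 + 256·x + 256·x^2) + (48 + 224·x + 384·x^2 + 256·x^3)·Dx + (10 + 16·x + 16·x^2)·Dx^2 + (3 + 14·x + 24·x^2 + 16·x^3)·Dx^3  (order 3).
h: a_k = -4, -40, -16, 160, -64, 128/5, -256, 57856/105, -1024, 1927168/945, …
ICs: h(0) = -4, h′(0) = -40, h′′(0) = -32.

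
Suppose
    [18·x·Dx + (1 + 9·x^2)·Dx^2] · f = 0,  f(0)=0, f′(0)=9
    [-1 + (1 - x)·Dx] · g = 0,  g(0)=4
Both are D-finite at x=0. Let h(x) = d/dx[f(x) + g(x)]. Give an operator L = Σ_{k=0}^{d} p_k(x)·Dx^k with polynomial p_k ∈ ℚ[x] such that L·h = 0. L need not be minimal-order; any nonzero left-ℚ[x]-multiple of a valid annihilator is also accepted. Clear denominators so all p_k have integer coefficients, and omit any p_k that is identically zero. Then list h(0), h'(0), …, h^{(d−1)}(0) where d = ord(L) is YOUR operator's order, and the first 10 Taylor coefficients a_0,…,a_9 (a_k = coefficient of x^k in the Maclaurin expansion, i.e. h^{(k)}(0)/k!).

f: a_k = 0, 9, 0, -27, 0, 729/5, 0, -6561/7, 0, 6561, …
g: a_k = 4, 4, 4, 4, 4, 4, 4, 4, 4, 4, …
Weyl lclm of L_f,L_g ⇒ L₀ (ord ≤ 3).
Differentiate: ansatz ord ≤ ord L₀ ⇒ L.
L = (18 - 72·x - 486·x^2) + (-12 + 18·x + 180·x^2 - 486·x^3)·Dx + (1 + 8·x + 72·x^3 - 81·x^4)·Dx^2  (order 2).
h: a_k = 13, 8, -69, 16, 749, 24, -6533, 32, 59085, 40, …
ICs: h(0) = 13, h′(0) = 8.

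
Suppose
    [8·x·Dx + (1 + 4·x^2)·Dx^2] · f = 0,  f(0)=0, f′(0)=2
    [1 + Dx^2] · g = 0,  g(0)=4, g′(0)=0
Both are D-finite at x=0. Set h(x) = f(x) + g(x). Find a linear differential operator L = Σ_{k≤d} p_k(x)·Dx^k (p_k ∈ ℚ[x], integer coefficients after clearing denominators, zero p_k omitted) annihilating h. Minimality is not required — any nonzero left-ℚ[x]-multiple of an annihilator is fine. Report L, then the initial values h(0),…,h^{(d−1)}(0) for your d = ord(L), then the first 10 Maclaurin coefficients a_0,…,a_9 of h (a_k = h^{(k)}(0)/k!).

L = (-376·x + 1600·x^3 + 128·x^5)·Dx + (-7 + 76·x^2 + 432·x^4 + 64·x^6)·Dx^2 + (-376·x + 1600·x^3 + 128·x^5)·Dx^3 + (-7 + 76·x^2 + 432·x^4 + 64·x^6)·Dx^4  (order 4).
h: a_k = 4, 2, -2, -8/3, 1/6, 32/5, -1/180, -128/7, 1/10080, 512/9, …
ICs: h(0) = 4, h′(0) = 2, h′′(0) = -4, h′′′(0) = -16.

f: a_k = 0, 2, 0, -8/3, 0, 32/5, 0, -128/7, 0, 512/9, …
g: a_k = 4, 0, -2, 0, 1/6, 0, -1/180, 0, 1/10080, 0, …
h₀=f+g: left-lcm gives L₀, ord ≤ 4.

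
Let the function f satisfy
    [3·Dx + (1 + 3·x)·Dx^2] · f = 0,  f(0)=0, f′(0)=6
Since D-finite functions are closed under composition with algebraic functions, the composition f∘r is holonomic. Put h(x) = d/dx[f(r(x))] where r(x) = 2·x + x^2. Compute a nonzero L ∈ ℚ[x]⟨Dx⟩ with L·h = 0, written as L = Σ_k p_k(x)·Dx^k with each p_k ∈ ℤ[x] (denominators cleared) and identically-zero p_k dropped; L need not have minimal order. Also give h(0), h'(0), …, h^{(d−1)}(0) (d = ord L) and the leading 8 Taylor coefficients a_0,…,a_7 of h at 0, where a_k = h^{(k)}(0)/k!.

f: a_k = 0, 6, -9, 18, -81/2, 486/5, -243, 4374/7, …
Substitute x→r, Dx→(1/r')Dx; clear ⇒ L₀.
Differentiate: ansatz ord ≤ ord L₀ ⇒ L.
L = (5 + 6·x + 3·x^2) + (1 + 7·x + 9·x^2 + 3·x^3)·Dx  (order 1).
h: a_k = 12, -60, 324, -1764, 9612, -52380, 285444, -1555524, …
ICs: h(0) = 12.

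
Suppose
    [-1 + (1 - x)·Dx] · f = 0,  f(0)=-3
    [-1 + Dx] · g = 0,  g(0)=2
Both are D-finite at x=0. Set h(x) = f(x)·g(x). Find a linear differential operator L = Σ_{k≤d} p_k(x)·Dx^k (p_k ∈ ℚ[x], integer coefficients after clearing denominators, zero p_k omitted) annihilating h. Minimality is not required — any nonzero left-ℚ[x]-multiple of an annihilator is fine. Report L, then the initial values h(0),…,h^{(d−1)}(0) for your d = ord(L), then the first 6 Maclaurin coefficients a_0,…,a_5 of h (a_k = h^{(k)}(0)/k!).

f: a_k = -3, -3, -3, -3, -3, -3, …
g: a_k = 2, 2, 1, 1/3, 1/12, 1/60, …
h₀=f·g: eliminate ⇒ L₀, order ≤ 1·1.
L = (2 - x) + (-1 + x)·Dx  (order 1).
h: a_k = -6, -12, -15, -16, -65/4, -163/10, …
ICs: h(0) = -6.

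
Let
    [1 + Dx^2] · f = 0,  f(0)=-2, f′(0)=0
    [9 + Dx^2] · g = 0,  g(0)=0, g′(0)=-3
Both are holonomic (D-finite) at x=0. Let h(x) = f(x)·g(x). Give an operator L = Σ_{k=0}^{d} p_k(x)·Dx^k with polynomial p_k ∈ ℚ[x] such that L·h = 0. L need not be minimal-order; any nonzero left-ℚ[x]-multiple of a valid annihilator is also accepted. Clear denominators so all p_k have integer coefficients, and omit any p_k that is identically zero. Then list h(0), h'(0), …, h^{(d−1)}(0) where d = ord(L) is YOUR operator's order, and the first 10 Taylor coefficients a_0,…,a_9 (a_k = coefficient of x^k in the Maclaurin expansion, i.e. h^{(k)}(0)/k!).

f: a_k = -2, 0, 1, 0, -1/12, 0, 1/360, 0, -1/20160, 0, …
g: a_k = 0, -3, 0, 9/2, 0, -81/40, 0, 243/560, 0, -243/4480, …
L₀ := L_f ⊗_s L_g (sym. prod.), ord ≤ 4.
L = 64 + 20·Dx^2 + Dx^4  (order 4).
h: a_k = 0, 6, 0, -12, 0, 44/5, 0, -344/105, 0, 76/105, …
ICs: h(0) = 0, h′(0) = 6, h′′(0) = 0, h′′′(0) = -72.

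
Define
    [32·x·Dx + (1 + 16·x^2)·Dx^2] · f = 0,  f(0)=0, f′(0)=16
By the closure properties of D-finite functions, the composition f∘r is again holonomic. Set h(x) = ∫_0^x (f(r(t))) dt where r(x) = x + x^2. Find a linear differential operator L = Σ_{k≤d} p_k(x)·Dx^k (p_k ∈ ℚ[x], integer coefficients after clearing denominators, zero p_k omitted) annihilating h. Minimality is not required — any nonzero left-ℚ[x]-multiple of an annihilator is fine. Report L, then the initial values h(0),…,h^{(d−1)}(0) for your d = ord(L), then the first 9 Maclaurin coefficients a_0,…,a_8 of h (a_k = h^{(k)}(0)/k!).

L = (-2 + 32·x + 128·x^2 + 192·x^3 + 96·x^4)·Dx^2 + (1 + 2·x + 16·x^2 + 64·x^3 + 80·x^4 + 32·x^5)·Dx^3  (order 3).
h: a_k = 0, 0, 8, 16/3, -64/3, -256/5, 1408/15, 12032/21, -1024/7, …
ICs: h(0) = 0, h′(0) = 0, h′′(0) = 16.

f: a_k = 0, 16, 0, -256/3, 0, 4096/5, 0, -65536/7, 0, …
h₀=f(r): pull back L_f along r ⇒ L₀.
Integrate: L := L₀·Dx.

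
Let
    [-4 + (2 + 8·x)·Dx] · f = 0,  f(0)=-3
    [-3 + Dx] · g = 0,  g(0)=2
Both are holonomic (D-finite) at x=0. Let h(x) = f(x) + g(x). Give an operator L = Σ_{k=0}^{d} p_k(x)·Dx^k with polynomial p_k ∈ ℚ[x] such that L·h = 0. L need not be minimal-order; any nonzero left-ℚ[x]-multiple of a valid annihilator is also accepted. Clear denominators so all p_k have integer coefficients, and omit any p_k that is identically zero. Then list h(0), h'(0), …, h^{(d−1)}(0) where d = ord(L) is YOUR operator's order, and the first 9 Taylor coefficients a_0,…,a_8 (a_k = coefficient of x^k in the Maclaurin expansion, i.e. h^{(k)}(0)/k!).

L = (30 + 72·x) + (-13 - 72·x - 144·x^2)·Dx + (1 + 16·x + 48·x^2)·Dx^2  (order 2).
h: a_k = -1, 0, 15, -3, 147/4, -1599/20, 10161/40, -221517/280, 5766489/2240, …
ICs: h(0) = -1, h′(0) = 0.

f: a_k = -3, -6, 6, -12, 30, -84, 252, -792, 2574, …
g: a_k = 2, 6, 9, 9, 27/4, 81/20, 81/40, 243/280, 729/2240, …
Sum ⇒ L₀ = lclm(L_f,L_g) in ℚ(x)⟨Dx⟩.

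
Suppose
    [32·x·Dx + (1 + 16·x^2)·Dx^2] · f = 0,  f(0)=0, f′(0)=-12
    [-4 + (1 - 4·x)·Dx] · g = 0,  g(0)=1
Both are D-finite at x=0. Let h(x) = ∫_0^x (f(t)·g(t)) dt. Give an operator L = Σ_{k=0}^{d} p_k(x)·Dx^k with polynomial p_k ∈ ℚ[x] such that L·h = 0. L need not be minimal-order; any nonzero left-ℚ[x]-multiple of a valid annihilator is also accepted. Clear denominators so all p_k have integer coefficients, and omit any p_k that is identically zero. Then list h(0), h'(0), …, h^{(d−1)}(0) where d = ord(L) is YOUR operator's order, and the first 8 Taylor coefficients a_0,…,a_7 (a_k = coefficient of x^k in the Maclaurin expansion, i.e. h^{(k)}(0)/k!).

L = 128·x·Dx + (8 - 32·x + 256·x^2)·Dx^2 + (-1 + 4·x - 16·x^2 + 64·x^3)·Dx^3  (order 3).
h: a_k = 0, 0, -6, -16, -32, -512/5, -6656/15, -53248/35, …
ICs: h(0) = 0, h′(0) = 0, h′′(0) = -12.

f: a_k = 0, -12, 0, 64, 0, -3072/5, 0, 49152/7, …
g: a_k = 1, 4, 16, 64, 256, 1024, 4096, 16384, …
Sym-product of L_f,L_g gives L₀ (≤ ord 2).
Integrate: L := L₀·Dx.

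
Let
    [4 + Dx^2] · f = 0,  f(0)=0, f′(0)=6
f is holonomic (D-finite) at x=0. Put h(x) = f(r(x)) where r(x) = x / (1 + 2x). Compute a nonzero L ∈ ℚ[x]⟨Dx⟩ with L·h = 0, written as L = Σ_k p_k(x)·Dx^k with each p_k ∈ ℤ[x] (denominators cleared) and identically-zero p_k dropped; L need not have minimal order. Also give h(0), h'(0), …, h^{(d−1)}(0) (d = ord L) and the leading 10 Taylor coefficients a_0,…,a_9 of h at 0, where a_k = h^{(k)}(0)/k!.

f: a_k = 0, 6, 0, -4, 0, 4/5, 0, -8/105, 0, 4/945, …
Change of var in L_f (x↦r) gives L₀.
L = 4 + (4 + 24·x + 48·x^2 + 32·x^3)·Dx + (1 + 8·x + 24·x^2 + 32·x^3 + 16·x^4)·Dx^2  (order 2).
h: a_k = 0, 6, -12, 20, -24, 4/5, 120, -55448/105, 25456/15, -896716/189, …
ICs: h(0) = 0, h′(0) = 6.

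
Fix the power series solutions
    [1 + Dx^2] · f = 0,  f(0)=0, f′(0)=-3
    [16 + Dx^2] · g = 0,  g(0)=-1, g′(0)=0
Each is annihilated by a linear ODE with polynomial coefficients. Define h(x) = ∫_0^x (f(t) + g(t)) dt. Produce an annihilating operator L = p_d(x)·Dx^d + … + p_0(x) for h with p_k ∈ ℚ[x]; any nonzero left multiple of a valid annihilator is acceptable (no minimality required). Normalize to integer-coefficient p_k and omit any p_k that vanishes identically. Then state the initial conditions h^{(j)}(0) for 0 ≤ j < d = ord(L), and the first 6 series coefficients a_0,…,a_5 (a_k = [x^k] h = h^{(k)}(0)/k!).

L = 16·Dx + 17·Dx^3 + Dx^5  (order 5).
h: a_k = 0, -1, -3/2, 8/3, 1/8, -32/15, …
ICs: h(0) = 0, h′(0) = -1, h′′(0) = -3, h′′′(0) = 16, h′′′′(0) = 3.

f: a_k = 0, -3, 0, 1/2, 0, -1/40, …
g: a_k = -1, 0, 8, 0, -32/3, 0, …
f+g: L₀ = lclm(L_f,L_g), ord ≤ 2+2.
Integrate: L := L₀·Dx.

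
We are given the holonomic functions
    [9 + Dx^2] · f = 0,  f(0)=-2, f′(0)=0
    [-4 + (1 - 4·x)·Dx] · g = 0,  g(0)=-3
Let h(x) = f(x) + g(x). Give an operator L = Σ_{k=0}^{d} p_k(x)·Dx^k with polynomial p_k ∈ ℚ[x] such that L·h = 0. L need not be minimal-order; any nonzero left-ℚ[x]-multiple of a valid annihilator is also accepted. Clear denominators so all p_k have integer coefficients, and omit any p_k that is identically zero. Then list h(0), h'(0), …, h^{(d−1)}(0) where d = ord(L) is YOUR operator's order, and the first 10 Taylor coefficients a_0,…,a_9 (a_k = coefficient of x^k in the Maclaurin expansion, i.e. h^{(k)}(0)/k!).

f: a_k = -2, 0, 9, 0, -27/4, 0, 81/40, 0, -729/2240, 0, …
g: a_k = -3, -12, -48, -192, -768, -3072, -12288, -49152, -196608, -786432, …
L₀ := lclm(L_f,L_g); ord L₀ ≤ 2+1.
L = (-3780 + 2592·x - 5184·x^2) + (369 - 2124·x + 3888·x^2 - 5184·x^3)·Dx + (-420 + 288·x - 576·x^2)·Dx^2 + (41 - 236·x + 432·x^2 - 576·x^3)·Dx^3  (order 3).
h: a_k = -5, -12, -39, -192, -3099/4, -3072, -491439/40, -49152, -440402649/2240, -786432, …
ICs: h(0) = -5, h′(0) = -12, h′′(0) = -78.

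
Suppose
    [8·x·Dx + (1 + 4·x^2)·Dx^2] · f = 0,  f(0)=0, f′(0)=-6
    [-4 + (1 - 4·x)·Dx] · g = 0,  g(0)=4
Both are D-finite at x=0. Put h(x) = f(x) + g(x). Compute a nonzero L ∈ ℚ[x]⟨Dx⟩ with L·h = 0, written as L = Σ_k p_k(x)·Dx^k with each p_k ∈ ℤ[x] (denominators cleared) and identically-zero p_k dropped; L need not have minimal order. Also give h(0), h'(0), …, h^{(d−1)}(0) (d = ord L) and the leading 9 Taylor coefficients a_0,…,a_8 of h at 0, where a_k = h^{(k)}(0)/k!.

L = (8 - 128·x - 96·x^2)·Dx + (-13 + 8·x - 100·x^2 - 96·x^3)·Dx^2 + (1 - 3·x - 12·x^3 - 16·x^4)·Dx^3  (order 3).
h: a_k = 4, 10, 64, 264, 1024, 20384/5, 16384, 459136/7, 262144, …
ICs: h(0) = 4, h′(0) = 10, h′′(0) = 128.

f: a_k = 0, -6, 0, 8, 0, -96/5, 0, 384/7, 0, …
g: a_k = 4, 16, 64, 256, 1024, 4096, 16384, 65536, 262144, …
Weyl lclm of L_f,L_g ⇒ L₀ (ord ≤ 3).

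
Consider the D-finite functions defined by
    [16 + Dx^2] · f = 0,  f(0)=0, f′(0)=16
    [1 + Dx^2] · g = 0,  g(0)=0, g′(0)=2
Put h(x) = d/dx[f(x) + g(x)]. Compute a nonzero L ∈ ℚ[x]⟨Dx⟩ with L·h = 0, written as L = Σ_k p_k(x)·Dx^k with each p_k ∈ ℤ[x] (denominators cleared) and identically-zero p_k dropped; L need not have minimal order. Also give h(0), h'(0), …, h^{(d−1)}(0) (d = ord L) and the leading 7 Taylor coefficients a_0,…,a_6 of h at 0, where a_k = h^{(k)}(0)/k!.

L = 16 + 17·Dx^2 + Dx^4  (order 4).
h: a_k = 18, 0, -129, 0, 683/4, 0, -3641/40, …
ICs: h(0) = 18, h′(0) = 0, h′′(0) = -258, h′′′(0) = 0.

f: a_k = 0, 16, 0, -128/3, 0, 512/15, 0, …
g: a_k = 0, 2, 0, -1/3, 0, 1/60, 0, …
L₀ := lclm(L_f,L_g); ord L₀ ≤ 2+2.
h₀' ⇒ L via d/dx closure of L₀.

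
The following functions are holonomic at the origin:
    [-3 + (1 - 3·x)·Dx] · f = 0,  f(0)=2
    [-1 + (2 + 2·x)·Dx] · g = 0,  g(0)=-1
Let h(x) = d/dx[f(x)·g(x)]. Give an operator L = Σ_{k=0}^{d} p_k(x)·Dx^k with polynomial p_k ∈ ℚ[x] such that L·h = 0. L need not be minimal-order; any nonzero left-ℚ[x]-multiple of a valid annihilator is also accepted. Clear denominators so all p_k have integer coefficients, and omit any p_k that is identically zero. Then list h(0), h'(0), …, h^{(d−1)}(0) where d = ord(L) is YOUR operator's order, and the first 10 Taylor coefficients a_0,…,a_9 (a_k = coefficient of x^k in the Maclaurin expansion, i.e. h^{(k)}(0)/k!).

f: a_k = 2, 6, 18, 54, 162, 486, 1458, 4374, 13122, 39366, …
g: a_k = -1, -1/2, 1/8, -1/16, 5/128, -7/256, 21/1024, -33/2048, 429/32768, -715/65536, …
Sym-product of L_f,L_g gives L₀ (≤ ord 1).
Differentiate: ansatz ord ≤ ord L₀ ⇒ L.
L = (83 + 126·x + 27·x^2) + (-14 + 22·x + 54·x^2 + 18·x^3)·Dx  (order 1).
h: a_k = -7, -83/2, -1497/8, -11971/16, -359165/128, -2585925/256, -36203181/1024, -248249955/2048, -13405504005/32768, -89370014545/65536, …
ICs: h(0) = -7.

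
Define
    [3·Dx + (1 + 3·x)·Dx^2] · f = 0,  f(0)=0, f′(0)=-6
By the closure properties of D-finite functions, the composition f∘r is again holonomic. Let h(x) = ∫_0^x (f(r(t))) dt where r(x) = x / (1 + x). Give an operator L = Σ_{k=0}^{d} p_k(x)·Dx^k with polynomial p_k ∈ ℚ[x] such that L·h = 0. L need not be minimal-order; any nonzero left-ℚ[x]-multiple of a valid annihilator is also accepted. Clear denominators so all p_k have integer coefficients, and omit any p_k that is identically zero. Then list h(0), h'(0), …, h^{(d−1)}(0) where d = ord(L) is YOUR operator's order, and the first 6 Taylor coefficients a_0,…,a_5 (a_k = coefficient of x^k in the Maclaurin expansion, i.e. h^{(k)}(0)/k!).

f: a_k = 0, -6, 9, -18, 81/2, -486/5, …
Change of var in L_f (x↦r) gives L₀.
h=∫₀ˣh₀: take L = L₀·Dx.
L = (5 + 8·x)·Dx^2 + (1 + 5·x + 4·x^2)·Dx^3  (order 3).
h: a_k = 0, 0, -3, 5, -21/2, 51/2, …
ICs: h(0) = 0, h′(0) = 0, h′′(0) = -6.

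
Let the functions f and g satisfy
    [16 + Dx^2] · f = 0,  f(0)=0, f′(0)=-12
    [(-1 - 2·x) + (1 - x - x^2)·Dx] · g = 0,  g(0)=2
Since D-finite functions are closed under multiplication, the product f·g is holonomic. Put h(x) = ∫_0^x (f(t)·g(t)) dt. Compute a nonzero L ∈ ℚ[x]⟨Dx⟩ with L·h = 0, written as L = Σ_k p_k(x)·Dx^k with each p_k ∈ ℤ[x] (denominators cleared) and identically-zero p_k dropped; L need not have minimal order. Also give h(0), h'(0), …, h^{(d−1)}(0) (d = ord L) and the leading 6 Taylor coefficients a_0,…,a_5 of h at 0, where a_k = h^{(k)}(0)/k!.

L = (-14 + 16·x + 16·x^2)·Dx + (2 + 4·x)·Dx^2 + (-1 + x + x^2)·Dx^3  (order 3).
h: a_k = 0, 0, -12, -8, 4, -8/5, …
ICs: h(0) = 0, h′(0) = 0, h′′(0) = -24.

f: a_k = 0, -12, 0, 32, 0, -128/5, …
g: a_k = 2, 2, 4, 6, 10, 16, …
h₀=f·g: eliminate ⇒ L₀, order ≤ 2·1.
h=∫h₀ ⇒ L = L₀·Dx.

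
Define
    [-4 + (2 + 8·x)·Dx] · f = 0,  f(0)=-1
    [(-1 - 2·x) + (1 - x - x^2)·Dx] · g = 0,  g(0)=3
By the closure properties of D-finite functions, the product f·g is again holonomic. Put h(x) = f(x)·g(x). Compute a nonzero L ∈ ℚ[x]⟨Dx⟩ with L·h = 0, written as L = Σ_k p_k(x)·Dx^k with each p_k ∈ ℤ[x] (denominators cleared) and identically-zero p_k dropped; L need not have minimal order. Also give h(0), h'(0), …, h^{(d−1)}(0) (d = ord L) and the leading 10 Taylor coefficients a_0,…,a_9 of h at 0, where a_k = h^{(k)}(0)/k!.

L = (3 + 4·x + 6·x^2) + (-1 - 3·x + 5·x^2 + 4·x^3)·Dx  (order 1).
h: a_k = -3, -9, -6, -27, -3, -114, 135, -771, 1938, -7413, …
ICs: h(0) = -3.

f: a_k = -1, -2, 2, -4, 10, -28, 84, -264, 858, -2860, …
g: a_k = 3, 3, 6, 9, 15, 24, 39, 63, 102, 165, …
Product ⇒ symmetric product L₀, ord ≤ 1.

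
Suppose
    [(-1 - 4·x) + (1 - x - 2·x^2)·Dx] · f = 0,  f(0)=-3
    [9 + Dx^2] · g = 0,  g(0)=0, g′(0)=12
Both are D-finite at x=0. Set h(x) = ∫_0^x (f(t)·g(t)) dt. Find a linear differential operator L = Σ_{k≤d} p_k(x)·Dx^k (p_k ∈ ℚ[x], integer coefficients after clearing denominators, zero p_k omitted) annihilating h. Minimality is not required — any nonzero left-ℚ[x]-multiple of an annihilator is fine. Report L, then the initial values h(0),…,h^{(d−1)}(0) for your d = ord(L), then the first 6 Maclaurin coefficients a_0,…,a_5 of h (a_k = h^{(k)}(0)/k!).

f: a_k = -3, -3, -9, -15, -33, -63, …
g: a_k = 0, 12, 0, -18, 0, 81/10, …
L₀ := L_f ⊗_s L_g (sym. prod.), ord ≤ 2.
Integrate: L := L₀·Dx.
L = (-5 + 9·x + 18·x^2)·Dx + (2 + 8·x)·Dx^2 + (-1 + x + 2·x^2)·Dx^3  (order 3).
h: a_k = 0, 0, -18, -12, -27/2, -126/5, …
ICs: h(0) = 0, h′(0) = 0, h′′(0) = -36.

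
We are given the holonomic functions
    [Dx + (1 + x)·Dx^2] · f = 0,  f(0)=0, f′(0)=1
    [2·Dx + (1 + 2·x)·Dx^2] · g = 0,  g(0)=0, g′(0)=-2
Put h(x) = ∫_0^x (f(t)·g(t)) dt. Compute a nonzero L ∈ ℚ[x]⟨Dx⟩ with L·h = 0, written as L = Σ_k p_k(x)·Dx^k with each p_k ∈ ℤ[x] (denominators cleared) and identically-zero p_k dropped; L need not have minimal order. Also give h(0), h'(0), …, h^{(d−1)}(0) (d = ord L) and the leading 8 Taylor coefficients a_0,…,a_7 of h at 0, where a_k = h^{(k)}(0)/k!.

L = (20 + 48·x + 32·x^2)·Dx^2 + (66 + 268·x + 360·x^2 + 160·x^3)·Dx^3 + (32 + 180·x + 372·x^2 + 336·x^3 + 112·x^4)·Dx^4 + (3 + 22·x + 63·x^2 + 88·x^3 + 60·x^4 + 16·x^5)·Dx^5  (order 5).
h: a_k = 0, 0, 0, -2/3, 3/4, -13/15, 13/12, -131/90, …
ICs: h(0) = 0, h′(0) = 0, h′′(0) = 0, h′′′(0) = -4, h′′′′(0) = 18.

f: a_k = 0, 1, -1/2, 1/3, -1/4, 1/5, -1/6, 1/7, …
g: a_k = 0, -2, 2, -8/3, 4, -32/5, 32/3, -128/7, …
Sym-product of L_f,L_g gives L₀ (≤ ord 4).
Integrate: L := L₀·Dx.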